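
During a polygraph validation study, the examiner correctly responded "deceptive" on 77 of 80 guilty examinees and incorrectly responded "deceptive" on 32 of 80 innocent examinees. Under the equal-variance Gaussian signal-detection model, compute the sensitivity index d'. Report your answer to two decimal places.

H = 77/80 = 0.9625
FA = 32/80 = 0.4000
Φ⁻¹(H) = 1.7805
Φ⁻¹(FA) = -0.2533
d' = z(H) − z(FA) = 1.7805 − (-0.2533) = 2.0338

d' = 2.03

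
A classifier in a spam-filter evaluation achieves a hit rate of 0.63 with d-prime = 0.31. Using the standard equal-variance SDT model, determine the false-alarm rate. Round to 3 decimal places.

false-alarm rate = 0.509

z(hit rate) = z(0.63) = 0.3319
z(FA) = z(H) − d' = 0.3319 − 0.31 = 0.0219
false-alarm rate = Φ(0.0219) = 0.5087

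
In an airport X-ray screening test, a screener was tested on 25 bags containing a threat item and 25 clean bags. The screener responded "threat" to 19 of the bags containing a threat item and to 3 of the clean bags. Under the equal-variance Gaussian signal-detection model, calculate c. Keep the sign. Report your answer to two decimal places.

c = 0.23

H = 19/25 = 0.7600
FA = 3/25 = 0.1200
Φ⁻¹(H) = Φ⁻¹(0.7600) = 0.706
Φ⁻¹(FA) = Φ⁻¹(0.1200) = -1.175
c = −½·[z(H) + z(FA)] = −0.5 × (0.706 + (-1.175)) = 0.2345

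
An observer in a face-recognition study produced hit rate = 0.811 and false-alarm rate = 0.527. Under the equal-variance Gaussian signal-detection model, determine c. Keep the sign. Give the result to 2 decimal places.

c = -0.47

z(H) = z(0.811) = 0.8816
z(FA) = z(0.527) = 0.0677
c = −½·[z(H) + z(FA)] = −0.5 × (0.8816 + 0.0677) = -0.47465
c < 0: the observer has a liberal response bias.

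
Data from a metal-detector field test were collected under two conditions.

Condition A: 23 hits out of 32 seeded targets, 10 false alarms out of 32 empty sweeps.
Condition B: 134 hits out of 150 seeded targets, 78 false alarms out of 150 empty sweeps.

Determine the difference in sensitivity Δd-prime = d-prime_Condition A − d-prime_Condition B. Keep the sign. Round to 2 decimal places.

Δd-prime = -0.13

Condition A: z(0.7188) = 0.579, z(0.3125) = -0.489, d' = 1.068
Condition B: z(0.8933) = 1.244, z(0.5200) = 0.050, d' = 1.194
Δd' = d'_Condition A − d'_Condition B = 1.068 − 1.194 = -0.126
Condition B has the higher sensitivity.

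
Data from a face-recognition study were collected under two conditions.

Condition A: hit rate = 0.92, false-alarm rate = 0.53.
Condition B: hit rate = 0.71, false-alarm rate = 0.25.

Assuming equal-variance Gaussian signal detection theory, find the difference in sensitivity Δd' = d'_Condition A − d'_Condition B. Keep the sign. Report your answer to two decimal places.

Δd' = 0.10

Condition A: z(0.92) = 1.405, z(0.53) = 0.075, d' = 1.330
Condition B: z(0.71) = 0.553, z(0.25) = -0.674, d' = 1.227
Δd' = d'_Condition A − d'_Condition B = 1.330 − 1.227 = 0.103
Condition A has the higher sensitivity.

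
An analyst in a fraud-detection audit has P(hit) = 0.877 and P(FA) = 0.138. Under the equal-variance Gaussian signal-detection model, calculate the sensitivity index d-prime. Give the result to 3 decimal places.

d-prime = 2.249

Φ⁻¹(H) = Φ⁻¹(0.877) = 1.1601
Φ⁻¹(FA) = Φ⁻¹(0.138) = -1.0893
d' = z(H) − z(FA) = 1.1601 − (-1.0893) = 2.2494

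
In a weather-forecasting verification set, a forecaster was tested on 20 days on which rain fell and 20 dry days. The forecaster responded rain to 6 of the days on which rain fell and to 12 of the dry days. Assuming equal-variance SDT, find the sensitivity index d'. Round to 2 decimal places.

H = 6/20 = 0.3000
FA = 12/20 = 0.6000
z(0.3000) = -0.5244, z(0.6000) = 0.2533
d' = z(H) − z(FA) = -0.5244 − 0.2533 = -0.7777

d' = -0.78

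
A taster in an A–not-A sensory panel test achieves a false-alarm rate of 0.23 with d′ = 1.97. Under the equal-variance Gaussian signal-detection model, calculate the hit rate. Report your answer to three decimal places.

hit rate = 0.891

z(false-alarm rate) = z(0.23) = -0.7388
z(H) = z(FA) + d' = -0.7388 + 1.97 = 1.2312
hit rate = Φ(1.2312) = 0.8909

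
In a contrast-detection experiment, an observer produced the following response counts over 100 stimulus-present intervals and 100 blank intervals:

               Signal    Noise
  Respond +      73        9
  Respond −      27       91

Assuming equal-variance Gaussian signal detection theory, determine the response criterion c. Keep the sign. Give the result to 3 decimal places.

c = 0.364

H = 73/100 = 0.7300
FA = 9/100 = 0.0900
z(0.7300) = 0.6128, z(0.0900) = -1.3408
c = −½·[z(H) + z(FA)] = −0.5 × (0.6128 + (-1.3408)) = 0.3640
c > 0: the observer has a conservative response bias.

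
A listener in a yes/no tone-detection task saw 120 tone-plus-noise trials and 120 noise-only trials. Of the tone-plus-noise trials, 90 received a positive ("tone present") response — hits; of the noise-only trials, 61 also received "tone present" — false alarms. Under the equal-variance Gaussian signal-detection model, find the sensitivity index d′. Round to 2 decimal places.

H = 90/120 = 0.7500
FA = 61/120 = 0.5083
Φ⁻¹(H) = Φ⁻¹(0.7500) = 0.6745
Φ⁻¹(FA) = Φ⁻¹(0.5083) = 0.0208
d' = z(H) − z(FA) = 0.6745 − 0.0208 = 0.6537

d′ = 0.65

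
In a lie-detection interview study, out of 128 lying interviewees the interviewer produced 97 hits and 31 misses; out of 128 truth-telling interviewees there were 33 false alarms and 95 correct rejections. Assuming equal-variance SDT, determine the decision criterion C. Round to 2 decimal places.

C = -0.02

H = 97/128 = 0.7578
FA = 33/128 = 0.2578
Φ⁻¹(H) = Φ⁻¹(0.7578) = 0.699
Φ⁻¹(FA) = Φ⁻¹(0.2578) = -0.650
c = −½·[z(H) + z(FA)] = −0.5 × (0.699 + (-0.650)) = -0.0245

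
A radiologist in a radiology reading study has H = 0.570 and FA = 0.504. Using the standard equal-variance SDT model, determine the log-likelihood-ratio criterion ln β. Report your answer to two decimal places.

ln β = -0.02

Φ⁻¹(H) = Φ⁻¹(0.570) = 0.176
Φ⁻¹(FA) = Φ⁻¹(0.504) = 0.010
ln β = −½·[z(H)² − z(FA)²] = −0.5 × (0.031 − 0.000) = -0.0155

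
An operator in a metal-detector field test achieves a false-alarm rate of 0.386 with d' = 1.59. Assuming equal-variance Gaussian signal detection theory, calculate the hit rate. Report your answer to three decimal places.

z(false-alarm rate) = z(0.386) = -0.2898
z(H) = z(FA) + d' = -0.2898 + 1.59 = 1.3002
hit rate = Φ(1.3002) = 0.9032

hit rate = 0.903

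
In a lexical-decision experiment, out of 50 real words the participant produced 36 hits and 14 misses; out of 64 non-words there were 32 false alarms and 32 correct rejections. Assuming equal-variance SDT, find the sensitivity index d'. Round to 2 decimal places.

d' = 0.58

H = 36/50 = 0.7200
FA = 32/64 = 0.5000
z(H) = z(0.7200) = 0.5828
z(FA) = z(0.5000) = 0.0000
d' = z(H) − z(FA) = 0.5828 − 0.0000 = 0.5828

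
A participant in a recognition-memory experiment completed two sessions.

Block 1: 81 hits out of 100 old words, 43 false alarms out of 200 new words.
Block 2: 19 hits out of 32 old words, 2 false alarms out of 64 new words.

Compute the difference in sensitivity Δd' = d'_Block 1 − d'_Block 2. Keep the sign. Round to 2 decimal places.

Block 1: z(0.8100) = 0.878, z(0.2150) = -0.789, d' = 1.667
Block 2: z(0.5938) = 0.237, z(0.0312) = -1.863, d' = 2.100
Δd' = d'_Block 1 − d'_Block 2 = 1.667 − 2.100 = -0.433
Block 2 has the higher sensitivity.

Δd' = -0.43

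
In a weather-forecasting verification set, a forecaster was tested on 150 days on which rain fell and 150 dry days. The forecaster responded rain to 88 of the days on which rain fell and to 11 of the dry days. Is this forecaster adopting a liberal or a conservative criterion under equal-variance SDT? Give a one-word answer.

conservative

z(H) = 0.219, z(FA) = -1.451
c = −½·(z(H) + z(FA)) = 0.616
c > 0 → conservative criterion (biased toward responding “no”).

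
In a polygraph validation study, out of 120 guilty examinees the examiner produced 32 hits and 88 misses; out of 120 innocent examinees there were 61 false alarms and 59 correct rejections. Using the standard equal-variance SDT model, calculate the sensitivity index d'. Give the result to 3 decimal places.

d' = -0.644

H = 32/120 = 0.2667
FA = 61/120 = 0.5083
z(H) = z(0.2667) = -0.6228
z(FA) = z(0.5083) = 0.0208
d' = z(H) − z(FA) = -0.6228 − 0.0208 = -0.6436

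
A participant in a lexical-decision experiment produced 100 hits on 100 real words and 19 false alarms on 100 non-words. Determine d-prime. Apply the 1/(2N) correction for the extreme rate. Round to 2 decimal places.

d-prime = 3.45

The hit rate is 100/100 = 1, so apply the 1/(2N) correction: H → 1 − 1/(2·100) = 0.99500.
z(H) = z(0.99500) = 2.576
z(FA) = z(0.19000) = -0.878
d' = 2.576 − (-0.878) = 3.454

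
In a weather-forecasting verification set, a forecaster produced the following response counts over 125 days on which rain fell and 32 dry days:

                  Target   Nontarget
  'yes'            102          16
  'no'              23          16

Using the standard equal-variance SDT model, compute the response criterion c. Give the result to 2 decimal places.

c = -0.45

H = 102/125 = 0.8160
FA = 16/32 = 0.5000
z(H) = 0.900
z(FA) = 0.000
c = −½·[z(H) + z(FA)] = −0.5 × (0.900 + 0.000) = -0.450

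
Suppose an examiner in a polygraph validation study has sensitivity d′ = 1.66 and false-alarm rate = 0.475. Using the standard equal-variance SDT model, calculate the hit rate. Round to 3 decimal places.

z(false-alarm rate) = z(0.475) = -0.0627
z(H) = z(FA) + d' = -0.0627 + 1.66 = 1.5973
hit rate = Φ(1.5973) = 0.9449

hit rate = 0.945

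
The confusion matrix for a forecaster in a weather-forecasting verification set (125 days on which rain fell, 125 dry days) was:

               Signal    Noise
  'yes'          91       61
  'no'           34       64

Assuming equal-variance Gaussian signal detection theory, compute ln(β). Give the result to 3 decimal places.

ln β = -0.184

H = 91/125 = 0.7280
FA = 61/125 = 0.4880
Φ⁻¹(H) = Φ⁻¹(0.7280) = 0.6068
Φ⁻¹(FA) = Φ⁻¹(0.4880) = -0.0301
ln β = −½·[z(H)² − z(FA)²] = −0.5 × (0.3682 − 0.0009) = -0.18365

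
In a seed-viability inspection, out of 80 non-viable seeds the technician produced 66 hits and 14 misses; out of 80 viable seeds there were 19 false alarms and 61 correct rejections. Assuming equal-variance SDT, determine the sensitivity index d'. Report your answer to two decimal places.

d' = 1.65

H = 66/80 = 0.8250
FA = 19/80 = 0.2375
Φ⁻¹(H) = 0.935
Φ⁻¹(FA) = -0.714
d' = z(H) − z(FA) = 0.935 − (-0.714) = 1.649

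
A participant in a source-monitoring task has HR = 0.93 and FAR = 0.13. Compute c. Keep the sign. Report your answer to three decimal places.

c = -0.175

z(H) = z(0.93) = 1.4758
z(FA) = z(0.13) = -1.1264
c = −½·[z(H) + z(FA)] = −0.5 × (1.4758 + (-1.1264)) = -0.1747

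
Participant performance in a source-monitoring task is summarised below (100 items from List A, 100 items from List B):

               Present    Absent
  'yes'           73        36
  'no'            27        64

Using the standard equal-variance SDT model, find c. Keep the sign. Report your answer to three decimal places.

H = 73/100 = 0.7300
FA = 36/100 = 0.3600
z(H) = z(0.7300) = 0.6128
z(FA) = z(0.3600) = -0.3585
c = −½·[z(H) + z(FA)] = −0.5 × (0.6128 + (-0.3585)) = -0.12715
c < 0: the participant has a liberal response bias.

c = -0.127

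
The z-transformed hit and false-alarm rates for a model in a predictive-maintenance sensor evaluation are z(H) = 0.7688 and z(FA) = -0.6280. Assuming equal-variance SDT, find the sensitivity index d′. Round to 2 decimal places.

d′ = 1.40

d' = z(H) − z(FA) = 0.7688 − (-0.6280) = 1.3968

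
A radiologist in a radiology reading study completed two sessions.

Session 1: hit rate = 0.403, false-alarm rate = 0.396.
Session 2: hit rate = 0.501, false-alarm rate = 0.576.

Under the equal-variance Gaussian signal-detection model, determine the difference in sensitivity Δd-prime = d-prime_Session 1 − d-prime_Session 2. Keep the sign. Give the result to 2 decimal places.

Δd-prime = 0.21

Session 1: z(0.403) = -0.246, z(0.396) = -0.264, d' = 0.018
Session 2: z(0.501) = 0.003, z(0.576) = 0.192, d' = -0.189
Δd' = d'_Session 1 − d'_Session 2 = 0.018 − (-0.189) = 0.207
Session 1 has the higher sensitivity.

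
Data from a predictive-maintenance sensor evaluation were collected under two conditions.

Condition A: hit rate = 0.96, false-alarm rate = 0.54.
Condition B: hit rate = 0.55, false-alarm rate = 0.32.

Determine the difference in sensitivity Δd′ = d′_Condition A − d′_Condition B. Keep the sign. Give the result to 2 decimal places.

Δd′ = 1.06

Condition A: z(0.96) = 1.751, z(0.54) = 0.100, d' = 1.651
Condition B: z(0.55) = 0.126, z(0.32) = -0.468, d' = 0.594
Δd' = d'_Condition A − d'_Condition B = 1.651 − 0.594 = 1.057
Condition A has the higher sensitivity.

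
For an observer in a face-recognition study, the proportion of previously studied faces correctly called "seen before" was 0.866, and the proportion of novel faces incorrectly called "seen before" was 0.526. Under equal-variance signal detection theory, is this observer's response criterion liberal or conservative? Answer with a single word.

liberal

z(H) = 1.108, z(FA) = 0.065
c = −½·(z(H) + z(FA)) = -0.5865
c < 0 → liberal criterion (biased toward responding “yes”).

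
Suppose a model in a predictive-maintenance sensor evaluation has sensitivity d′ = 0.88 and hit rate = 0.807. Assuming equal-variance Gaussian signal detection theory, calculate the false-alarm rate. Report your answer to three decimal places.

z(hit rate) = z(0.807) = 0.8669
z(FA) = z(H) − d' = 0.8669 − 0.88 = -0.0131
false-alarm rate = Φ(-0.0131) = 0.4948

false-alarm rate = 0.495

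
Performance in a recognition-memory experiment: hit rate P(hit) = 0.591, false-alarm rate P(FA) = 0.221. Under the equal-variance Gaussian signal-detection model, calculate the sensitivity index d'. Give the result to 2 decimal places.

d' = 1.00

z(0.591) = 0.230, z(0.221) = -0.769
d' = z(H) − z(FA) = 0.230 − (-0.769) = 0.999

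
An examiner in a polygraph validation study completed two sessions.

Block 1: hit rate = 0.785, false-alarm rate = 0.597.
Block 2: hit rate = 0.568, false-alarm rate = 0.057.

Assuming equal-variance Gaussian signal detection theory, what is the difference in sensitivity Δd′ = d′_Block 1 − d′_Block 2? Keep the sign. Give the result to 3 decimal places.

Block 1: z(0.785) = 0.7892, z(0.597) = 0.2456, d' = 0.5436
Block 2: z(0.568) = 0.1713, z(0.057) = -1.5805, d' = 1.7518
Δd' = d'_Block 1 − d'_Block 2 = 0.5436 − 1.7518 = -1.2082
Block 2 has the higher sensitivity.

Δd′ = -1.208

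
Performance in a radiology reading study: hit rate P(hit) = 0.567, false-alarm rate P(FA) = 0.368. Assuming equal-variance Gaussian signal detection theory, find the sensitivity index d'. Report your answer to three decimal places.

d' = 0.506

z(H) = 0.1687
z(FA) = -0.3372
d' = z(H) − z(FA) = 0.1687 − (-0.3372) = 0.5059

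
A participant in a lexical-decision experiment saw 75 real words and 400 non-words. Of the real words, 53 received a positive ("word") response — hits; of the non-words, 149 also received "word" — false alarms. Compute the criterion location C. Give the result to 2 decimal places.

C = -0.11

H = 53/75 = 0.7067
FA = 149/400 = 0.3725
Φ⁻¹(0.7067) = 0.5438, Φ⁻¹(0.3725) = -0.3252
c = −½·[z(H) + z(FA)] = −0.5 × (0.5438 + (-0.3252)) = -0.1093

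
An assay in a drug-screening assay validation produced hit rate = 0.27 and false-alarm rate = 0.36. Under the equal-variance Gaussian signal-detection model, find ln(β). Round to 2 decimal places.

Φ⁻¹(0.27) = -0.613, Φ⁻¹(0.36) = -0.358
ln β = −½·[z(H)² − z(FA)²] = −0.5 × (0.376 − 0.128) = -0.124

ln β = -0.12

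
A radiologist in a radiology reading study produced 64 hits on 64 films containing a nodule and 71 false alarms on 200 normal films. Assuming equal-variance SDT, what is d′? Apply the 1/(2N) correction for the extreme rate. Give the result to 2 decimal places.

The hit rate is 64/64 = 1, so apply the 1/(2N) correction: H → 1 − 1/(2·64) = 0.99219.
z(H) = z(0.99219) = 2.418
z(FA) = z(0.35500) = -0.372
d' = 2.418 − (-0.372) = 2.790

d′ = 2.79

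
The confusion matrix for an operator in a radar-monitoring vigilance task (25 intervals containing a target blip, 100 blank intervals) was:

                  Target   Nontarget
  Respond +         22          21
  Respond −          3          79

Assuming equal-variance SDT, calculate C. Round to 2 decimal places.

H = 22/25 = 0.8800
FA = 21/100 = 0.2100
Φ⁻¹(H) = Φ⁻¹(0.8800) = 1.175
Φ⁻¹(FA) = Φ⁻¹(0.2100) = -0.806
c = −½·[z(H) + z(FA)] = −0.5 × (1.175 + (-0.806)) = -0.1845
c < 0: the operator has a liberal response bias.

C = -0.18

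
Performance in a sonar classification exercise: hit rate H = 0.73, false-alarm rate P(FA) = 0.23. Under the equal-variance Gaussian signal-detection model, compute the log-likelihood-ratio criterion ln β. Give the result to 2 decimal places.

z(H) = z(0.73) = 0.613
z(FA) = z(0.23) = -0.739
ln β = −½·[z(H)² − z(FA)²] = −0.5 × (0.376 − 0.546) = 0.085

ln β = 0.09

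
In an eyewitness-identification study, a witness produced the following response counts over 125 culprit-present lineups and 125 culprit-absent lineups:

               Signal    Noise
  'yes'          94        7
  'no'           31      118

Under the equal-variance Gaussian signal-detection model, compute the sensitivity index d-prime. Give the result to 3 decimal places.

d-prime = 2.270

H = 94/125 = 0.7520
FA = 7/125 = 0.0560
z(H) = 0.6808
z(FA) = -1.5893
d' = z(H) − z(FA) = 0.6808 − (-1.5893) = 2.2701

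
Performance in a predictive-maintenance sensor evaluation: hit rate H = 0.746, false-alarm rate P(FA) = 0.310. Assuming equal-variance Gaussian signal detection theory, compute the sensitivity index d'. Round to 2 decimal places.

d' = 1.16

Φ⁻¹(H) = 0.662
Φ⁻¹(FA) = -0.496
d' = z(H) − z(FA) = 0.662 − (-0.496) = 1.158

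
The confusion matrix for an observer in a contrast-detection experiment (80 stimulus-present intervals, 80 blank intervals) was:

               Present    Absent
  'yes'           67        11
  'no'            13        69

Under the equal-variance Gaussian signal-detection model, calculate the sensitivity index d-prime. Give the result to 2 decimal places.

d-prime = 2.08

H = 67/80 = 0.8375
FA = 11/80 = 0.1375
z(H) = z(0.8375) = 0.984
z(FA) = z(0.1375) = -1.092
d' = z(H) − z(FA) = 0.984 − (-1.092) = 2.076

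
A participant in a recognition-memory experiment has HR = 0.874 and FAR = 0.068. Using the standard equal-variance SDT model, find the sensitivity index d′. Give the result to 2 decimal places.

z(H) = 1.146
z(FA) = -1.491
d' = z(H) − z(FA) = 1.146 − (-1.491) = 2.637

d′ = 2.64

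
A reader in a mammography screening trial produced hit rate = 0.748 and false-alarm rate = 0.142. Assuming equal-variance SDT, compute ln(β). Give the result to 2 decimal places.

ln β = 0.35

z(0.748) = 0.668, z(0.142) = -1.071
ln β = −½·[z(H)² − z(FA)²] = −0.5 × (0.446 − 1.147) = 0.3505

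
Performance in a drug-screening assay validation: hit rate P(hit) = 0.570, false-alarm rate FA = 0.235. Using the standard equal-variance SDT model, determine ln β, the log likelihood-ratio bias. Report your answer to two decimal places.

ln β = 0.25

Φ⁻¹(H) = Φ⁻¹(0.570) = 0.176
Φ⁻¹(FA) = Φ⁻¹(0.235) = -0.722
ln β = −½·[z(H)² − z(FA)²] = −0.5 × (0.031 − 0.521) = 0.245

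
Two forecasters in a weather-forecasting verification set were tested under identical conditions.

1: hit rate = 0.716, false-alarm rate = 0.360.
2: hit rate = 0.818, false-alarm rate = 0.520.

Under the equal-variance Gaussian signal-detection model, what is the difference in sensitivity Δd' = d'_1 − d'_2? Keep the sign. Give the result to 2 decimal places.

1: z(0.716) = 0.571, z(0.360) = -0.358, d' = 0.929
2: z(0.818) = 0.908, z(0.520) = 0.050, d' = 0.858
Δd' = d'_1 − d'_2 = 0.929 − 0.858 = 0.071
1 has the higher sensitivity.

Δd' = 0.07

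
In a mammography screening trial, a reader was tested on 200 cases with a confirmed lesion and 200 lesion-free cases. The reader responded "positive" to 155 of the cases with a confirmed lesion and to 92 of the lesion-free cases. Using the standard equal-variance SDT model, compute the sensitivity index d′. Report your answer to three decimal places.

H = 155/200 = 0.7750
FA = 92/200 = 0.4600
Φ⁻¹(0.7750) = 0.7554, Φ⁻¹(0.4600) = -0.1004
d' = z(H) − z(FA) = 0.7554 − (-0.1004) = 0.8558

d′ = 0.856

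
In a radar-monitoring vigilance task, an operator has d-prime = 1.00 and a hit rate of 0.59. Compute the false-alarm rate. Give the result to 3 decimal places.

false-alarm rate = 0.220

z(hit rate) = z(0.59) = 0.2275
z(FA) = z(H) − d' = 0.2275 − 1.00 = -0.7725
false-alarm rate = Φ(-0.7725) = 0.2199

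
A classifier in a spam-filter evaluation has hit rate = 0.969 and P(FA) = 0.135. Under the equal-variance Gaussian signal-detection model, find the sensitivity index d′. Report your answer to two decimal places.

z(0.969) = 1.8663, z(0.135) = -1.1031
d' = z(H) − z(FA) = 1.8663 − (-1.1031) = 2.9694

d′ = 2.97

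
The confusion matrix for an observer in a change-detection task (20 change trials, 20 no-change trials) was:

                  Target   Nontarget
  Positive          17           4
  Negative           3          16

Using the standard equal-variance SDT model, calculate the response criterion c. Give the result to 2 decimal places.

H = 17/20 = 0.8500
FA = 4/20 = 0.2000
z(H) = z(0.8500) = 1.036
z(FA) = z(0.2000) = -0.842
c = −½·[z(H) + z(FA)] = −0.5 × (1.036 + (-0.842)) = -0.097
c < 0: the observer has a liberal response bias.

c = -0.10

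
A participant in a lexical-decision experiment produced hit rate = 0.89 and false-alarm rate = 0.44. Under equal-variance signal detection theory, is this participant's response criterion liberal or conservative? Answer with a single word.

liberal

z(H) = 1.227, z(FA) = -0.151
c = −½·(z(H) + z(FA)) = -0.538
c < 0 → liberal criterion (biased toward responding “yes”).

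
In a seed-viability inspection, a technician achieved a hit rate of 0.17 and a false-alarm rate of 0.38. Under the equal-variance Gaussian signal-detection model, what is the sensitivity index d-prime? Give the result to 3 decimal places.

z(H) = -0.9542
z(FA) = -0.3055
d' = z(H) − z(FA) = -0.9542 − (-0.3055) = -0.6487

d-prime = -0.649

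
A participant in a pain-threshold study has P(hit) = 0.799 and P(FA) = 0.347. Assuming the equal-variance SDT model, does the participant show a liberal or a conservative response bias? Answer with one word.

z(H) = 0.838, z(FA) = -0.393
c = −½·(z(H) + z(FA)) = -0.2225
c < 0 → liberal criterion (biased toward responding “yes”).

liberal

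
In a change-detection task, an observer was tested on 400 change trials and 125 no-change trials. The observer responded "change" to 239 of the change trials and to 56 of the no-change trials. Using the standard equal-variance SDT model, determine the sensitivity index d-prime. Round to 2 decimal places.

H = 239/400 = 0.5975
FA = 56/125 = 0.4480
z(0.5975) = 0.247, z(0.4480) = -0.131
d' = z(H) − z(FA) = 0.247 − (-0.131) = 0.378

d-prime = 0.38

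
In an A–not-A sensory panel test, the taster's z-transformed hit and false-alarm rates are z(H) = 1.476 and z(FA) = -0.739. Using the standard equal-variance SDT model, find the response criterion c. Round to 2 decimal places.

c = -0.37

c = −½·[z(H) + z(FA)] = −½·(1.476 + (-0.739)) = -0.3685
c < 0: the taster has a liberal response bias.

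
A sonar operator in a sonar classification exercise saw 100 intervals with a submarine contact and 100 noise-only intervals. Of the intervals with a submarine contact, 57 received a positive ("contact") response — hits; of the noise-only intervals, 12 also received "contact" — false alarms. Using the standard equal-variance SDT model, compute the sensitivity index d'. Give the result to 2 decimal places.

d' = 1.35

H = 57/100 = 0.5700
FA = 12/100 = 0.1200
Φ⁻¹(H) = Φ⁻¹(0.5700) = 0.1764
Φ⁻¹(FA) = Φ⁻¹(0.1200) = -1.1750
d' = z(H) − z(FA) = 0.1764 − (-1.1750) = 1.3514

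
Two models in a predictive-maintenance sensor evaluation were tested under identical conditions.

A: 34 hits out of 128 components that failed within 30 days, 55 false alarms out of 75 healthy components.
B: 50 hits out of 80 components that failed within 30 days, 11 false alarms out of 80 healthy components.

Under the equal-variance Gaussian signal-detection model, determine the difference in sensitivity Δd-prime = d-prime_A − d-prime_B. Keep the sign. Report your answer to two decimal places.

A: z(0.2656) = -0.626, z(0.7333) = 0.623, d' = -1.249
B: z(0.6250) = 0.319, z(0.1375) = -1.092, d' = 1.411
Δd' = d'_A − d'_B = -1.249 − 1.411 = -2.660
B has the higher sensitivity.

Δd-prime = -2.66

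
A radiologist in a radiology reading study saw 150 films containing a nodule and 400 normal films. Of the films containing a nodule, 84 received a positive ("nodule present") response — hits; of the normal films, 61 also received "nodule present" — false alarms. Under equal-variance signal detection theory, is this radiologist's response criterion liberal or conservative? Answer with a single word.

conservative

z(H) = 0.151, z(FA) = -1.026
c = −½·(z(H) + z(FA)) = 0.4375
c > 0 → conservative criterion (biased toward responding “no”).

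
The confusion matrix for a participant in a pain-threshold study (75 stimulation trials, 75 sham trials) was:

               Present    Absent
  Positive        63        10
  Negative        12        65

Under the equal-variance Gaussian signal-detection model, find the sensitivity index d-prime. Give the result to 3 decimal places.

d-prime = 2.105

H = 63/75 = 0.8400
FA = 10/75 = 0.1333
Φ⁻¹(0.8400) = 0.9945, Φ⁻¹(0.1333) = -1.1109
d' = z(H) − z(FA) = 0.9945 − (-1.1109) = 2.1054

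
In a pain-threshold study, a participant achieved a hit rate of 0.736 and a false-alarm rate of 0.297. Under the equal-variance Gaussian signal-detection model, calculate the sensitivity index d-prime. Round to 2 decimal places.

z(H) = z(0.736) = 0.631
z(FA) = z(0.297) = -0.533
d' = z(H) − z(FA) = 0.631 − (-0.533) = 1.164

d-prime = 1.16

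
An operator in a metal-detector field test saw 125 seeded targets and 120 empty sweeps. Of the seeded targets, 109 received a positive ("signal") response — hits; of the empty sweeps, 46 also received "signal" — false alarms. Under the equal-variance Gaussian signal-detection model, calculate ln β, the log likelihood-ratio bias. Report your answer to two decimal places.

H = 109/125 = 0.8720
FA = 46/120 = 0.3833
z(H) = z(0.8720) = 1.136
z(FA) = z(0.3833) = -0.297
ln β = −½·[z(H)² − z(FA)²] = −0.5 × (1.290 − 0.088) = -0.601

ln β = -0.60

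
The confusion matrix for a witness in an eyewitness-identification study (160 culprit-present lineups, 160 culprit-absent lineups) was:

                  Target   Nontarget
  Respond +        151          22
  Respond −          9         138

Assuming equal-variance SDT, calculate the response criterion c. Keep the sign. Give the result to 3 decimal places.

c = -0.248

H = 151/160 = 0.9437
FA = 22/160 = 0.1375
z(H) = z(0.9437) = 1.5866
z(FA) = z(0.1375) = -1.0916
c = −½·[z(H) + z(FA)] = −0.5 × (1.5866 + (-1.0916)) = -0.2475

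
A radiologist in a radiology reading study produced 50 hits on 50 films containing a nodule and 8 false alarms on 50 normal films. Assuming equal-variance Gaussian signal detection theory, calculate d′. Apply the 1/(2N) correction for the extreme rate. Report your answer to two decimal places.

d′ = 3.32

The hit rate is 50/50 = 1, so apply the 1/(2N) correction: H → 1 − 1/(2·50) = 0.99000.
z(H) = z(0.99000) = 2.326
z(FA) = z(0.16000) = -0.994
d' = 2.326 − (-0.994) = 3.320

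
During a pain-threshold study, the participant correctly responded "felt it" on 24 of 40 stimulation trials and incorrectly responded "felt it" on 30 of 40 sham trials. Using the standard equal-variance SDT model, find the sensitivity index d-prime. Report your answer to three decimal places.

H = 24/40 = 0.6000
FA = 30/40 = 0.7500
z(H) = 0.2533
z(FA) = 0.6745
d' = z(H) − z(FA) = 0.2533 − 0.6745 = -0.4212

d-prime = -0.421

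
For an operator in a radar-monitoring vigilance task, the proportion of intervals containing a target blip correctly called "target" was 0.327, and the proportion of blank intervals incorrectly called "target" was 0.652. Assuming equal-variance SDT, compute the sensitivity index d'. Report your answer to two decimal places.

d' = -0.84

z(H) = -0.448
z(FA) = 0.391
d' = z(H) − z(FA) = -0.448 − 0.391 = -0.839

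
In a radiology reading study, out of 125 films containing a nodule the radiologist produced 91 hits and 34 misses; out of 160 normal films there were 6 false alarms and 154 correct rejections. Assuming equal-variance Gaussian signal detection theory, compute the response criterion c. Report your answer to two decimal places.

c = 0.59

H = 91/125 = 0.7280
FA = 6/160 = 0.0375
Φ⁻¹(H) = Φ⁻¹(0.7280) = 0.607
Φ⁻¹(FA) = Φ⁻¹(0.0375) = -1.780
c = −½·[z(H) + z(FA)] = −0.5 × (0.607 + (-1.780)) = 0.5865
c > 0: the radiologist has a conservative response bias.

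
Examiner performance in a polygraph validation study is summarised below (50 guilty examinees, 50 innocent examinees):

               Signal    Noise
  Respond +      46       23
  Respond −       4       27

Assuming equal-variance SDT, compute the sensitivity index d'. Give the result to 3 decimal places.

d' = 1.506

H = 46/50 = 0.9200
FA = 23/50 = 0.4600
Φ⁻¹(H) = 1.4051
Φ⁻¹(FA) = -0.1004
d' = z(H) − z(FA) = 1.4051 − (-0.1004) = 1.5055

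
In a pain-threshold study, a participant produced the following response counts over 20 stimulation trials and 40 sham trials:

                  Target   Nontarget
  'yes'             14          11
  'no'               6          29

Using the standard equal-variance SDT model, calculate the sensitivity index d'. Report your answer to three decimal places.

d' = 1.122

H = 14/20 = 0.7000
FA = 11/40 = 0.2750
z(H) = z(0.7000) = 0.5244
z(FA) = z(0.2750) = -0.5978
d' = z(H) − z(FA) = 0.5244 − (-0.5978) = 1.1222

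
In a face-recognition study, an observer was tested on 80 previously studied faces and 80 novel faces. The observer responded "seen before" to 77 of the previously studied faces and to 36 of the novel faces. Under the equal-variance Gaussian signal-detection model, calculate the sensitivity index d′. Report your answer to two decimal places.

d′ = 1.91

H = 77/80 = 0.9625
FA = 36/80 = 0.4500
Φ⁻¹(0.9625) = 1.780, Φ⁻¹(0.4500) = -0.126
d' = z(H) − z(FA) = 1.780 − (-0.126) = 1.906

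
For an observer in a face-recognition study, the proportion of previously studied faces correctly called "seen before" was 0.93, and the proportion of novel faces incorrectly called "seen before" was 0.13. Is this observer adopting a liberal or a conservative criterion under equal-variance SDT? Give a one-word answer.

z(H) = 1.476, z(FA) = -1.126
c = −½·(z(H) + z(FA)) = -0.175
c < 0 → liberal criterion (biased toward responding “yes”).

liberal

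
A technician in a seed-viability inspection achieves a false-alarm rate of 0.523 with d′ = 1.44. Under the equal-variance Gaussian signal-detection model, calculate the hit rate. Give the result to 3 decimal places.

z(false-alarm rate) = z(0.523) = 0.0577
z(H) = z(FA) + d' = 0.0577 + 1.44 = 1.4977
hit rate = Φ(1.4977) = 0.9329

hit rate = 0.933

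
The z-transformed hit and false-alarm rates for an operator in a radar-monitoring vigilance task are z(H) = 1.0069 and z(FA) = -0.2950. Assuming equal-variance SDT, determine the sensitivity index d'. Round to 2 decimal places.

d' = z(H) − z(FA) = 1.0069 − (-0.2950) = 1.3019

d' = 1.30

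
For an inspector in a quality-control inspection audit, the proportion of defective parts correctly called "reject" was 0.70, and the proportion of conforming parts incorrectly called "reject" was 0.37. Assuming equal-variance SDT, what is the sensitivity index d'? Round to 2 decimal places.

d' = 0.86

Φ⁻¹(H) = 0.5244
Φ⁻¹(FA) = -0.3319
d' = z(H) − z(FA) = 0.5244 − (-0.3319) = 0.8563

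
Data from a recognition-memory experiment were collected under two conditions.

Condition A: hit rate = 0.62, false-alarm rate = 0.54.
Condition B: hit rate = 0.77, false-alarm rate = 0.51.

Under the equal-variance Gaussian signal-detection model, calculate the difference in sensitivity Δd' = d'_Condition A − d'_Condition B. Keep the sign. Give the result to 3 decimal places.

Condition A: z(0.62) = 0.3055, z(0.54) = 0.1004, d' = 0.2051
Condition B: z(0.77) = 0.7388, z(0.51) = 0.0251, d' = 0.7137
Δd' = d'_Condition A − d'_Condition B = 0.2051 − 0.7137 = -0.5086
Condition B has the higher sensitivity.

Δd' = -0.509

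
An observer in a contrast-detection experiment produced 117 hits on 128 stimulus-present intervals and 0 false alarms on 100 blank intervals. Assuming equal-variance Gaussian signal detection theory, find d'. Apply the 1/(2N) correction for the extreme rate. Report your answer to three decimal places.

d' = 3.942

The false-alarm rate is 0/100 = 0, so apply the 1/(2N) correction: FA → 1/(2·100) = 0.00500.
z(H) = z(0.91406) = 1.3662
z(FA) = z(0.00500) = -2.5758
d' = 1.3662 − (-2.5758) = 3.9420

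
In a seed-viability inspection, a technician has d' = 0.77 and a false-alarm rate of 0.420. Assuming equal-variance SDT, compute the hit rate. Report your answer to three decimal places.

hit rate = 0.715

z(false-alarm rate) = z(0.420) = -0.2019
z(H) = z(FA) + d' = -0.2019 + 0.77 = 0.5681
hit rate = Φ(0.5681) = 0.7150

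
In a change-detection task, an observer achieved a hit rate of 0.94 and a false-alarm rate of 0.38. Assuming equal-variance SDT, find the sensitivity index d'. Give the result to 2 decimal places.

d' = 1.86

z(H) = z(0.94) = 1.5548
z(FA) = z(0.38) = -0.3055
d' = z(H) − z(FA) = 1.5548 − (-0.3055) = 1.8603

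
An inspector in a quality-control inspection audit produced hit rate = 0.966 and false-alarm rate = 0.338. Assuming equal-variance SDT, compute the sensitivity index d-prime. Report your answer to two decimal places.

d-prime = 2.24

z(H) = 1.825
z(FA) = -0.418
d' = z(H) − z(FA) = 1.825 − (-0.418) = 2.243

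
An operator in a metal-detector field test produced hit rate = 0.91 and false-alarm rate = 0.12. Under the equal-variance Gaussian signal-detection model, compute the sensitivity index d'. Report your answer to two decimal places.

d' = 2.52

Φ⁻¹(H) = Φ⁻¹(0.91) = 1.3408
Φ⁻¹(FA) = Φ⁻¹(0.12) = -1.1750
d' = z(H) − z(FA) = 1.3408 − (-1.1750) = 2.5158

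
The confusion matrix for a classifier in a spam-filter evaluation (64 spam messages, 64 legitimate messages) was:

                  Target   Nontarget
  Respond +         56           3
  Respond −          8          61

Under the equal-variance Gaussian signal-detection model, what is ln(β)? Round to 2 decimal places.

ln β = 0.74

H = 56/64 = 0.8750
FA = 3/64 = 0.0469
z(H) = z(0.8750) = 1.150
z(FA) = z(0.0469) = -1.676
ln β = −½·[z(H)² − z(FA)²] = −0.5 × (1.323 − 2.809) = 0.743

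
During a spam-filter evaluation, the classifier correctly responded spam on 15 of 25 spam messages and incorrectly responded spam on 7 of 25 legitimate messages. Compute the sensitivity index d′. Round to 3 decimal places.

H = 15/25 = 0.6000
FA = 7/25 = 0.2800
z(H) = z(0.6000) = 0.2533
z(FA) = z(0.2800) = -0.5828
d' = z(H) − z(FA) = 0.2533 − (-0.5828) = 0.8361

d′ = 0.836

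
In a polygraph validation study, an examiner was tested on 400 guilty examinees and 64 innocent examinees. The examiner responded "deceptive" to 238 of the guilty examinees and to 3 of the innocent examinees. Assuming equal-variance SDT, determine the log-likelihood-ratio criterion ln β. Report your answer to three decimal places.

H = 238/400 = 0.5950
FA = 3/64 = 0.0469
z(H) = z(0.5950) = 0.2404
z(FA) = z(0.0469) = -1.6757
ln β = −½·[z(H)² − z(FA)²] = −0.5 × (0.0578 − 2.8080) = 1.3751

ln β = 1.375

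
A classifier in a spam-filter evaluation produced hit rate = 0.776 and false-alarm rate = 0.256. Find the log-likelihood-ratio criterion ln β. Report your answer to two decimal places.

ln β = -0.07

Φ⁻¹(H) = 0.759
Φ⁻¹(FA) = -0.656
ln β = −½·[z(H)² − z(FA)²] = −0.5 × (0.576 − 0.430) = -0.073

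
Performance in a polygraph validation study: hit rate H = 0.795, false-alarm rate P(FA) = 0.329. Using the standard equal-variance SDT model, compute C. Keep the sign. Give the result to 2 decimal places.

z(H) = z(0.795) = 0.824
z(FA) = z(0.329) = -0.443
c = −½·[z(H) + z(FA)] = −0.5 × (0.824 + (-0.443)) = -0.1905
c < 0: the examiner has a liberal response bias.

C = -0.19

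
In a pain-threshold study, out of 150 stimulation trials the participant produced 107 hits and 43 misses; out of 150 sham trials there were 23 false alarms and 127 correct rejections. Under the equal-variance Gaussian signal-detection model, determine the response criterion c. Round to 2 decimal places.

H = 107/150 = 0.7133
FA = 23/150 = 0.1533
z(0.7133) = 0.5631, z(0.1533) = -1.0224
c = −½·[z(H) + z(FA)] = −0.5 × (0.5631 + (-1.0224)) = 0.22965

c = 0.23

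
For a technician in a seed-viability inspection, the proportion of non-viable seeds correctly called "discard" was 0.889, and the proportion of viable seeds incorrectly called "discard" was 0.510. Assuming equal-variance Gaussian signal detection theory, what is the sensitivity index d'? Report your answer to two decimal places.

z(0.889) = 1.2212, z(0.510) = 0.0251
d' = z(H) − z(FA) = 1.2212 − 0.0251 = 1.1961

d' = 1.20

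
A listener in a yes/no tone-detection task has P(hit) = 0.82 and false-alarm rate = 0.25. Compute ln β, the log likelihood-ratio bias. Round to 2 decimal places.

z(H) = 0.915
z(FA) = -0.674
ln β = −½·[z(H)² − z(FA)²] = −0.5 × (0.837 − 0.454) = -0.1915

ln β = -0.19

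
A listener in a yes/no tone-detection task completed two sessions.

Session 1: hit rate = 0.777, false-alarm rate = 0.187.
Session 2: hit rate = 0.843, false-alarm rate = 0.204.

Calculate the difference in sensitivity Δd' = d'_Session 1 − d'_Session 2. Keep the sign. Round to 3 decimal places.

Session 1: z(0.777) = 0.7621, z(0.187) = -0.8890, d' = 1.6511
Session 2: z(0.843) = 1.0069, z(0.204) = -0.8274, d' = 1.8343
Δd' = d'_Session 1 − d'_Session 2 = 1.6511 − 1.8343 = -0.1832
Session 2 has the higher sensitivity.

Δd' = -0.183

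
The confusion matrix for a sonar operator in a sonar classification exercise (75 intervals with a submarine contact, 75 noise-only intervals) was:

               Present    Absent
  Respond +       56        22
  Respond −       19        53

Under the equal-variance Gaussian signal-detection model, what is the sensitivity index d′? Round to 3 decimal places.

d′ = 1.208

H = 56/75 = 0.7467
FA = 22/75 = 0.2933
z(H) = 0.6641
z(FA) = -0.5438
d' = z(H) − z(FA) = 0.6641 − (-0.5438) = 1.2079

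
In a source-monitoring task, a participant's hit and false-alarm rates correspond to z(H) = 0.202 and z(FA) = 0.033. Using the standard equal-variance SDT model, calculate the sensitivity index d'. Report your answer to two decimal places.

d' = 0.17

d' = z(H) − z(FA) = 0.202 − 0.033 = 0.169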